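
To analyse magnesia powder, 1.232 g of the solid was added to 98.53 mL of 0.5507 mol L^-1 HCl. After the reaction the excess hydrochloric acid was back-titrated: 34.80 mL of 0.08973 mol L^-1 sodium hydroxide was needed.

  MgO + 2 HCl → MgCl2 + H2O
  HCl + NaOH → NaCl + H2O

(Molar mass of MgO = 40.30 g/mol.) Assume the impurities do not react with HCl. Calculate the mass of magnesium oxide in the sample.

n(HCl) added = 0.09853 × 0.5507 = 0.05426 mol
n(NaOH) used in back-titration = 0.03480 × 0.08973 = 3.123 × 10^-3 mol
n(HCl) left over = 3.123 × 10^-3 mol (1:1 ratio)
n(HCl) consumed by analyte = 0.05426 − 3.123 × 10^-3 = 0.05114 mol
From the 1:2 ratio, n(MgO) = 1/2 × 0.05114 = 0.02557 mol
mass of MgO = 0.02557 × 40.30 = 1.030 g

1.030 g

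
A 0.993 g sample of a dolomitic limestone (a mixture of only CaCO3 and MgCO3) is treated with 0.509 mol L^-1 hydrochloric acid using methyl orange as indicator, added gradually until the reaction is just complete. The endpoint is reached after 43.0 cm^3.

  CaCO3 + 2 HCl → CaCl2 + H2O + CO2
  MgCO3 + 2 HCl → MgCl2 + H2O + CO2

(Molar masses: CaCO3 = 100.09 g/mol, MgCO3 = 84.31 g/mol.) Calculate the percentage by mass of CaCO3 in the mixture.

n(HCl) = 0.0430 × 0.509 = 0.0219 mol
Let x = n(CaCO3), y = n(MgCO3).
Titrant: 2x + 2y = 0.0219;  mass: 100.09x + 84.31y = 0.993
Solving, x = 4.46 × 10^-3 mol, y = 6.49 × 10^-3 mol
mass of CaCO3 = 4.46 × 10^-3 × 100.09 = 0.446 g
% CaCO3 = 0.446 / 0.993 × 100 = 44.9 %

44.9 %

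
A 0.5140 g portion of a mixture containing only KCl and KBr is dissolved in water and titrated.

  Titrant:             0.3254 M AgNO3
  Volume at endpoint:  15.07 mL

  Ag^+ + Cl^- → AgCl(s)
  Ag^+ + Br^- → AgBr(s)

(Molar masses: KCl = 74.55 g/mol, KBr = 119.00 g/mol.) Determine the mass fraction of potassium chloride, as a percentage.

22.69 %

n(AgNO3) = 0.01507 × 0.3254 = 4.904 × 10^-3 mol
Let x = n(KCl), y = n(KBr).
Titrant: 1x + 1y = 4.904 × 10^-3;  mass: 74.55x + 119.00y = 0.5140
Solving, x = 1.565 × 10^-3 mol, y = 3.339 × 10^-3 mol
mass of KCl = 1.565 × 10^-3 × 74.55 = 0.1166 g
% KCl = 0.1166 / 0.5140 × 100 = 22.69 %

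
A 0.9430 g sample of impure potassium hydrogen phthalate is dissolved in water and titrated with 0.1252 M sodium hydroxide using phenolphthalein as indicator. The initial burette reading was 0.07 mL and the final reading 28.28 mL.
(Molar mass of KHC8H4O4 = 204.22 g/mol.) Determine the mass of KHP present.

0.7213 g

KHC8H4O4 + NaOH → KNaC8H4O4 + H2O
n(NaOH) = 0.02821 L × 0.1252 mol/L = 3.532 × 10^-3 mol
n(KHC8H4O4) = 3.532 × 10^-3 mol (1:1 ratio)
mass of KHC8H4O4 = 3.532 × 10^-3 × 204.22 g/mol = 0.7213 g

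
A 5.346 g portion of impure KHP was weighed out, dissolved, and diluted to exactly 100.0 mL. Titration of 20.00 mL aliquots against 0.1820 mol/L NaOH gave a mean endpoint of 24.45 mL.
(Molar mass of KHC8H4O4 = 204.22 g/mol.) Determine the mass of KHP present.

4.544 g

KHC8H4O4 + NaOH → KNaC8H4O4 + H2O
n(NaOH) per titration = 0.02445 × 0.1820 = 4.450 × 10^-3 mol
n(KHC8H4O4) in each aliquot = 4.450 × 10^-3 mol (1:1 ratio)
n(KHC8H4O4) in the whole flask = 4.450 × 10^-3 × 100.0/20.00 = 0.02225 mol
mass of KHC8H4O4 = 0.02225 × 204.22 = 4.544 g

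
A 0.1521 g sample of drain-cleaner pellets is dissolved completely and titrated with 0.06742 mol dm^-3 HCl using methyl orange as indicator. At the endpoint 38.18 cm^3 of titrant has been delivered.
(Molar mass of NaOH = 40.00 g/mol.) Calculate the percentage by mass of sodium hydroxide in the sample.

67.69 %

NaOH + HCl → NaCl + H2O
n(HCl) = 0.03818 L × 0.06742 mol/L = 2.574 × 10^-3 mol
n(NaOH) = 2.574 × 10^-3 mol (1:1 ratio)
mass of NaOH = 2.574 × 10^-3 × 40.00 g/mol = 0.1030 g
% NaOH = 0.1030 / 0.1521 × 100 = 67.69 %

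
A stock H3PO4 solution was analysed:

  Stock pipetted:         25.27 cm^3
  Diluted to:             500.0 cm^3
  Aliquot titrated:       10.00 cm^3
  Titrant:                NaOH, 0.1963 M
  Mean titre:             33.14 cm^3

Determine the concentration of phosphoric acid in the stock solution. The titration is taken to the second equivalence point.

6.436 M

H3PO4 + 2 NaOH → Na2HPO4 + 2 H2O
n(NaOH) = 0.03314 × 0.1963 = 6.505 × 10^-3 mol
From the 1:2 ratio, n(H3PO4) in the aliquot = 1/2 × 6.505 × 10^-3 = 3.253 × 10^-3 mol
[H3PO4]_dilute = 3.253 × 10^-3 / 0.01000 = 0.3253 mol/L
Dilution factor = 500.0 / 25.27 = 19.79
[H3PO4]_stock = 0.3253 × 19.79 = 6.436 mol/L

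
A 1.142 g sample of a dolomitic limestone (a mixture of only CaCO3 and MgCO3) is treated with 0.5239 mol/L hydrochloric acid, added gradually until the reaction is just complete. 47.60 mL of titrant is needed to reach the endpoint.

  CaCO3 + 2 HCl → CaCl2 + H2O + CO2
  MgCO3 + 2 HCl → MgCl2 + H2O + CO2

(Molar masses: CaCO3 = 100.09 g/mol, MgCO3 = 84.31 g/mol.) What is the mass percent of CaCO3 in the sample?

50.41 %

n(HCl) = 0.04760 × 0.5239 = 0.02494 mol
Let x = n(CaCO3), y = n(MgCO3).
Titrant: 2x + 2y = 0.02494;  mass: 100.09x + 84.31y = 1.142
Solving, x = 5.751 × 10^-3 mol, y = 6.718 × 10^-3 mol
mass of CaCO3 = 5.751 × 10^-3 × 100.09 = 0.5756 g
% CaCO3 = 0.5756 / 1.142 × 100 = 50.41 %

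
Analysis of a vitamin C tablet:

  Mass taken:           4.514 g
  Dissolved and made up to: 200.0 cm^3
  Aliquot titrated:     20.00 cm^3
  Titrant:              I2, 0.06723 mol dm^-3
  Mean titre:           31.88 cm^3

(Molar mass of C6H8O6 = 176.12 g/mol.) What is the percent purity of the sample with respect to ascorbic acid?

83.62 %

C6H8O6 + I2 → C6H6O6 + 2 HI
n(I2) per titration = 0.03188 × 0.06723 = 2.143 × 10^-3 mol
n(C6H8O6) in each aliquot = 2.143 × 10^-3 mol (1:1 ratio)
n(C6H8O6) in the whole flask = 2.143 × 10^-3 × 200.0/20.00 = 0.02143 mol
mass of C6H8O6 = 0.02143 × 176.12 = 3.775 g
% C6H8O6 = 3.775 / 4.514 × 100 = 83.62 %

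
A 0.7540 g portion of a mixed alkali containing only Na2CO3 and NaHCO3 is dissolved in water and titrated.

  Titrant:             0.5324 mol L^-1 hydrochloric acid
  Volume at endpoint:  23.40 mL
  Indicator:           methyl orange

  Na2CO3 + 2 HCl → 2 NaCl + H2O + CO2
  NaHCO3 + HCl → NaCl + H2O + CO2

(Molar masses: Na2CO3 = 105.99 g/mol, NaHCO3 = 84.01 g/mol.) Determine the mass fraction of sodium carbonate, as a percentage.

66.31 %

n(HCl) = 0.02340 × 0.5324 = 0.01246 mol
Let x = n(Na2CO3), y = n(NaHCO3).
Titrant: 2x + 1y = 0.01246;  mass: 105.99x + 84.01y = 0.7540
Solving, x = 4.717 × 10^-3 mol, y = 3.024 × 10^-3 mol
mass of Na2CO3 = 4.717 × 10^-3 × 105.99 = 0.5000 g
% Na2CO3 = 0.5000 / 0.7540 × 100 = 66.31 %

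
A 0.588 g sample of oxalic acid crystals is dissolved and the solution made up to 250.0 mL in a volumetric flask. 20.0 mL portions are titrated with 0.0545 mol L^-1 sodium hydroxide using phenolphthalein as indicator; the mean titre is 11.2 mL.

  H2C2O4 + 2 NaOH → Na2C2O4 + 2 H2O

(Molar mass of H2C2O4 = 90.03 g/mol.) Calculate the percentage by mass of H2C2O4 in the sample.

58.4 %

n(NaOH) per titration = 0.0112 × 0.0545 = 6.10 × 10^-4 mol
From the 1:2 ratio, n(H2C2O4) in each aliquot = 1/2 × 6.10 × 10^-4 = 3.05 × 10^-4 mol
n(H2C2O4) in the whole flask = 3.05 × 10^-4 × 250.0/20.0 = 3.81 × 10^-3 mol
mass of H2C2O4 = 3.81 × 10^-3 × 90.03 = 0.343 g
% H2C2O4 = 0.343 / 0.588 × 100 = 58.4 %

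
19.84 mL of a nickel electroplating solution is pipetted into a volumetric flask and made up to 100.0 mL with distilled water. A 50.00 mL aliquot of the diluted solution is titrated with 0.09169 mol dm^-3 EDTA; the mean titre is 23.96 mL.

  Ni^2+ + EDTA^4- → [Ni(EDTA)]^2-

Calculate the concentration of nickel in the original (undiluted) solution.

n(EDTA) = 0.02396 × 0.09169 = 2.197 × 10^-3 mol
n(Ni2+) in the aliquot = 2.197 × 10^-3 mol (1:1 ratio)
[Ni2+]_dilute = 2.197 × 10^-3 / 0.05000 = 0.04394 mol/L
Dilution factor = 100.0 / 19.84 = 5.040
[Ni2+]_stock = 0.04394 × 5.040 = 0.2215 mol/L

0.2215 mol/L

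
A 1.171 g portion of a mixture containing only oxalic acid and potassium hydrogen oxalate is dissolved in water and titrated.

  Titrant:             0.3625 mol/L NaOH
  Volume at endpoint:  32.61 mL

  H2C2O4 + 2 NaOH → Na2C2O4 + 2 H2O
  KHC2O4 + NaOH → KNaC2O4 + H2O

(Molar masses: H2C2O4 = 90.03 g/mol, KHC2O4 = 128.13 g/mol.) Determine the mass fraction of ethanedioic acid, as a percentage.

n(NaOH) = 0.03261 × 0.3625 = 0.01182 mol
Let x = n(H2C2O4), y = n(KHC2O4).
Titrant: 2x + 1y = 0.01182;  mass: 90.03x + 128.13y = 1.171
Solving, x = 2.067 × 10^-3 mol, y = 7.687 × 10^-3 mol
mass of H2C2O4 = 2.067 × 10^-3 × 90.03 = 0.1861 g
% H2C2O4 = 0.1861 / 1.171 × 100 = 15.89 %

15.89 %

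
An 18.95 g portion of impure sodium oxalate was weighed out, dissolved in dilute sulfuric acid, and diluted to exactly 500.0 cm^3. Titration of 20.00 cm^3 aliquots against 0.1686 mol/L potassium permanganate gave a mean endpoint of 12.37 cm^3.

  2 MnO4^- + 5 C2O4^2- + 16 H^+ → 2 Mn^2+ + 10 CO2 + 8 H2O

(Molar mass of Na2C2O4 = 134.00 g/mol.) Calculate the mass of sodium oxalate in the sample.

n(KMnO4) per titration = 0.01237 × 0.1686 = 2.086 × 10^-3 mol
From the 5:2 ratio, n(Na2C2O4) in each aliquot = 5/2 × 2.086 × 10^-3 = 5.214 × 10^-3 mol
n(Na2C2O4) in the whole flask = 5.214 × 10^-3 × 500.0/20.00 = 0.1303 mol
mass of Na2C2O4 = 0.1303 × 134.00 = 17.47 g

17.47 g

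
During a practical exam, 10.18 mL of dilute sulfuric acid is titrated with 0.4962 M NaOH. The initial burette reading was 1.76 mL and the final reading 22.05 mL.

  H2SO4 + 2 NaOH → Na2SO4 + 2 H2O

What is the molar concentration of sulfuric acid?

0.4945 M

n(NaOH) = 0.02029 L × 0.4962 mol/L = 0.01007 mol
From the 1:2 mole ratio, n(H2SO4) = 1/2 × 0.01007 = 5.034 × 10^-3 mol
[H2SO4] = 5.034 × 10^-3 mol / 0.01018 L = 0.4945 mol/L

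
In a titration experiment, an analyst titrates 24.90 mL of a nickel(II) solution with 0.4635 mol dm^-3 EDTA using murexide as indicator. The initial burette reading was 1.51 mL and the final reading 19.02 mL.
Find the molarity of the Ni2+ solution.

0.3259 mol/L

Ni^2+ + EDTA^4- → [Ni(EDTA)]^2-
n(EDTA) = 0.01751 L × 0.4635 mol/L = 8.116 × 10^-3 mol
n(Ni2+) = 8.116 × 10^-3 mol (1:1 mole ratio)
[Ni2+] = 8.116 × 10^-3 mol / 0.02490 L = 0.3259 mol/L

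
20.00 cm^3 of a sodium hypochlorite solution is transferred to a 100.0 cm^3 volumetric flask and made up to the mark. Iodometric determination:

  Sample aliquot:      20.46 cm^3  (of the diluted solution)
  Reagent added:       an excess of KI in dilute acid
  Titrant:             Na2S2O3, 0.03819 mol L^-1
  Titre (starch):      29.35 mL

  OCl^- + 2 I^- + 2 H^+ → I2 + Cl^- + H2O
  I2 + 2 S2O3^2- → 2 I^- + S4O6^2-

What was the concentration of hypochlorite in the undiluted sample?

n(S2O3^2-) = 0.02935 × 0.03819 = 1.121 × 10^-3 mol
n(I2) = n(S2O3^2-)/2 = 5.604 × 10^-4 mol
n(OCl^-) in the aliquot = 5.604 × 10^-4 mol (1:1 ratio)
[OCl^-]_dilute = 5.604 × 10^-4 / 0.02046 = 0.02739 mol/L
[OCl^-]_original = 0.02739 × 100.0/20.00 = 0.1370 mol/L

0.1370 mol/L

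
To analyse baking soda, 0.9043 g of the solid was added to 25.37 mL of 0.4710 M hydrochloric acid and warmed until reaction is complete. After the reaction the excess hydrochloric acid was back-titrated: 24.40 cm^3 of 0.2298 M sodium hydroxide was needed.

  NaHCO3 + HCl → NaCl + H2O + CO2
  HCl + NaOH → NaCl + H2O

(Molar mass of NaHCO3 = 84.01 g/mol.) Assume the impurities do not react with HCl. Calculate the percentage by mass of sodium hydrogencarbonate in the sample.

58.92 %

n(HCl) added = 0.02537 × 0.4710 = 0.01195 mol
n(NaOH) used in back-titration = 0.02440 × 0.2298 = 5.607 × 10^-3 mol
n(HCl) left over = 5.607 × 10^-3 mol (1:1 ratio)
n(HCl) consumed by analyte = 0.01195 − 5.607 × 10^-3 = 6.342 × 10^-3 mol
n(NaHCO3) = 6.342 × 10^-3 mol (1:1 ratio)
mass of NaHCO3 = 6.342 × 10^-3 × 84.01 = 0.5328 g
% NaHCO3 = 0.5328 / 0.9043 × 100 = 58.92 %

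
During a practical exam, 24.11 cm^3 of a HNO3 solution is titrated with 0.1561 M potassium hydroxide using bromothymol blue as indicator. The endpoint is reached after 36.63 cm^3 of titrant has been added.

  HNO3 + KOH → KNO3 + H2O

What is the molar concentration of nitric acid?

0.2372 M

n(KOH) = 0.03663 L × 0.1561 mol/L = 5.718 × 10^-3 mol
n(HNO3) = 5.718 × 10^-3 mol (1:1 mole ratio)
[HNO3] = 5.718 × 10^-3 mol / 0.02411 L = 0.2372 mol/L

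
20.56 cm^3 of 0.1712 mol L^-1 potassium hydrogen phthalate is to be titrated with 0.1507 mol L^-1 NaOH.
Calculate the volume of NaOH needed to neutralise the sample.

KHC8H4O4 + NaOH → KNaC8H4O4 + H2O
n(KHC8H4O4) = 0.02056 L × 0.1712 mol/L = 3.520 × 10^-3 mol
n(NaOH) = 3.520 × 10^-3 mol (1:1 stoichiometry)
V(NaOH) = 3.520 × 10^-3 mol / 0.1507 mol/L = 0.02336 L = 23.36 mL

23.36 mL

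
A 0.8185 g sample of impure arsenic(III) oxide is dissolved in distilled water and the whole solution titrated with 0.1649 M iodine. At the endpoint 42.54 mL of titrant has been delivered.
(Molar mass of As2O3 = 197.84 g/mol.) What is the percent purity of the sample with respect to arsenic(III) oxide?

84.78 %

As2O3 + 2 I2 + 2 H2O → As2O5 + 4 HI
n(I2) = 0.04254 L × 0.1649 mol/L = 7.015 × 10^-3 mol
From the 1:2 ratio, n(As2O3) = 1/2 × 7.015 × 10^-3 = 3.507 × 10^-3 mol
mass of As2O3 = 3.507 × 10^-3 × 197.84 g/mol = 0.6939 g
% As2O3 = 0.6939 / 0.8185 × 100 = 84.78 %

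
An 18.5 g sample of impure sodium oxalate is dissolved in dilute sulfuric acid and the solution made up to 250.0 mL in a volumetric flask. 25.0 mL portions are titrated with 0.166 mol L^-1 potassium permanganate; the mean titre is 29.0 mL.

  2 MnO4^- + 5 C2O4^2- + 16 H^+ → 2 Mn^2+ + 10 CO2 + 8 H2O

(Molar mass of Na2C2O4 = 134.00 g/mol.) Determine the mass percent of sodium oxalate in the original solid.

87.2 %

n(KMnO4) per titration = 0.0290 × 0.166 = 4.81 × 10^-3 mol
From the 5:2 ratio, n(Na2C2O4) in each aliquot = 5/2 × 4.81 × 10^-3 = 0.0120 mol
n(Na2C2O4) in the whole flask = 0.0120 × 250.0/25.0 = 0.120 mol
mass of Na2C2O4 = 0.120 × 134.00 = 16.1 g
% Na2C2O4 = 16.1 / 18.5 × 100 = 87.2 %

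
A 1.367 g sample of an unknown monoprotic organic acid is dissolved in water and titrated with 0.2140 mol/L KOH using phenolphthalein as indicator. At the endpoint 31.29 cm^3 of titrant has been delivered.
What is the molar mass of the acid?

n(KOH) = 0.03129 L × 0.2140 mol/L = 6.696 × 10^-3 mol
n(HA) = 6.696 × 10^-3 mol (1:1 ratio)
M = m / n = 1.367 g / 6.696 × 10^-3 mol = 204.1 g/mol

204.1 g/mol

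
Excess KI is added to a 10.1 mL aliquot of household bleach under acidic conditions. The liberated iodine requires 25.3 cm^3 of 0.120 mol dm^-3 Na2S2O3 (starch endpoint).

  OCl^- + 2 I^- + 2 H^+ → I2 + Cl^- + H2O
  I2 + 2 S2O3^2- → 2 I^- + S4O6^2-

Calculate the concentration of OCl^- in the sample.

n(S2O3^2-) = 0.0253 × 0.120 = 3.04 × 10^-3 mol
n(I2) = n(S2O3^2-)/2 = 1.52 × 10^-3 mol
n(OCl^-) in the aliquot = 1.52 × 10^-3 mol (1:1 ratio)
[OCl^-] = 1.52 × 10^-3 / 0.0101 = 0.150 mol/L

0.150 mol/L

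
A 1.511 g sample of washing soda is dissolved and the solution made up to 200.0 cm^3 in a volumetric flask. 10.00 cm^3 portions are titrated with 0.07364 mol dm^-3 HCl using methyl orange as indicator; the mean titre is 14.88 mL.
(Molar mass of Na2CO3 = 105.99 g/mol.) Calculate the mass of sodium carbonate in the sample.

1.161 g

Na2CO3 + 2 HCl → 2 NaCl + H2O + CO2
n(HCl) per titration = 0.01488 × 0.07364 = 1.096 × 10^-3 mol
From the 1:2 ratio, n(Na2CO3) in each aliquot = 1/2 × 1.096 × 10^-3 = 5.479 × 10^-4 mol
n(Na2CO3) in the whole flask = 5.479 × 10^-4 × 200.0/10.00 = 0.01096 mol
mass of Na2CO3 = 0.01096 × 105.99 = 1.161 g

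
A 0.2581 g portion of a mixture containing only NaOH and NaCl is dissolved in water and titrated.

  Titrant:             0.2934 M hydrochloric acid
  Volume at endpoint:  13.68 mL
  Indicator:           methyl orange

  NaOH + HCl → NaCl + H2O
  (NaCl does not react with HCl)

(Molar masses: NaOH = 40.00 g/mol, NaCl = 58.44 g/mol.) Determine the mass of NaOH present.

n(HCl) = 0.01368 × 0.2934 = 4.014 × 10^-3 mol
Let x = n(NaOH), y = n(NaCl).
Titrant: 1x = 4.014 × 10^-3;  mass: 40.00x + 58.44y = 0.2581
Solving, x = 4.014 × 10^-3 mol, y = 1.669 × 10^-3 mol
mass of NaOH = 4.014 × 10^-3 × 40.00 = 0.1605 g

0.1605 g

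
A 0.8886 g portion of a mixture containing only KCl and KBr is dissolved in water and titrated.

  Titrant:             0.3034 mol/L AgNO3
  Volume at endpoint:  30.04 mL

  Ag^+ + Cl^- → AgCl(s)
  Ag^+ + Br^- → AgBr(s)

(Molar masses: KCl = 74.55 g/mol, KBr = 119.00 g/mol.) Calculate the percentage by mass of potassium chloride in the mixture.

n(AgNO3) = 0.03004 × 0.3034 = 9.114 × 10^-3 mol
Let x = n(KCl), y = n(KBr).
Titrant: 1x + 1y = 9.114 × 10^-3;  mass: 74.55x + 119.00y = 0.8886
Solving, x = 4.409 × 10^-3 mol, y = 4.705 × 10^-3 mol
mass of KCl = 4.409 × 10^-3 × 74.55 = 0.3287 g
% KCl = 0.3287 / 0.8886 × 100 = 36.99 %

36.99 %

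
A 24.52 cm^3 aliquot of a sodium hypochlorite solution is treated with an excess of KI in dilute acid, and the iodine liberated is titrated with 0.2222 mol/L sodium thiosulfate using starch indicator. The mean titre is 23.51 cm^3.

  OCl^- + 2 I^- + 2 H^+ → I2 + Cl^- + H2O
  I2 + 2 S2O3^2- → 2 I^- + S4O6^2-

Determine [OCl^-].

n(S2O3^2-) = 0.02351 × 0.2222 = 5.224 × 10^-3 mol
n(I2) = n(S2O3^2-)/2 = 2.612 × 10^-3 mol
n(OCl^-) in the aliquot = 2.612 × 10^-3 mol (1:1 ratio)
[OCl^-] = 2.612 × 10^-3 / 0.02452 = 0.1065 mol/L

0.1065 mol/L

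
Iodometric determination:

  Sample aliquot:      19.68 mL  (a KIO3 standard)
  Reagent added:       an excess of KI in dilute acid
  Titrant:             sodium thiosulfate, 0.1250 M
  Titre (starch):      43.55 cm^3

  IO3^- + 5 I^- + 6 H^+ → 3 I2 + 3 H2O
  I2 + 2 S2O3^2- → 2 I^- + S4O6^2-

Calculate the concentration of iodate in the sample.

n(S2O3^2-) = 0.04355 × 0.1250 = 5.444 × 10^-3 mol
n(I2) = n(S2O3^2-)/2 = 2.722 × 10^-3 mol
From the 1:3 ratio, n(IO3^-) in the aliquot = 1/3 × 2.722 × 10^-3 = 9.073 × 10^-4 mol
[IO3^-] = 9.073 × 10^-4 / 0.01968 = 0.04610 mol/L

0.04610 M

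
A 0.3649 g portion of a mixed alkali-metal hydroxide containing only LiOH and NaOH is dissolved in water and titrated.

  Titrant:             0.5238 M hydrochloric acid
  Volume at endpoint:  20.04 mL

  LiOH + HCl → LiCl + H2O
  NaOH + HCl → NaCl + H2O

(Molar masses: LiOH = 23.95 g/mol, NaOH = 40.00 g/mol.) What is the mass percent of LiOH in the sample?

n(HCl) = 0.02004 × 0.5238 = 0.01050 mol
Let x = n(LiOH), y = n(NaOH).
Titrant: 1x + 1y = 0.01050;  mass: 23.95x + 40.00y = 0.3649
Solving, x = 3.425 × 10^-3 mol, y = 7.072 × 10^-3 mol
mass of LiOH = 3.425 × 10^-3 × 23.95 = 0.08204 g
% LiOH = 0.08204 / 0.3649 × 100 = 22.48 %

22.48 %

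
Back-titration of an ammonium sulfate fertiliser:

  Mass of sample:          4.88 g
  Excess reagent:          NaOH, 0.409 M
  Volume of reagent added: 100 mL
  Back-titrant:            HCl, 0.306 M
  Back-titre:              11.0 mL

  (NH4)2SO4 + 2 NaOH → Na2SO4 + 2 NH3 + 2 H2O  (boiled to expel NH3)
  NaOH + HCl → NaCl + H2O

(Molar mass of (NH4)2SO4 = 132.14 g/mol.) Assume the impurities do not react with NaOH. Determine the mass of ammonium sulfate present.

2.48 g

n(NaOH) added = 0.100 × 0.409 = 0.0409 mol
n(HCl) used in back-titration = 0.0110 × 0.306 = 3.37 × 10^-3 mol
n(NaOH) left over = 3.37 × 10^-3 mol (1:1 ratio)
n(NaOH) consumed by analyte = 0.0409 − 3.37 × 10^-3 = 0.0375 mol
From the 1:2 ratio, n((NH4)2SO4) = 1/2 × 0.0375 = 0.0188 mol
mass of (NH4)2SO4 = 0.0188 × 132.14 = 2.48 g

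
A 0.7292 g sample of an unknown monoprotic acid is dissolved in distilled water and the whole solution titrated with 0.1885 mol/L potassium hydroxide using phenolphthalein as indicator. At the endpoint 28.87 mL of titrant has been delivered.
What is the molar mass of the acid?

134.0 g/mol

n(KOH) = 0.02887 L × 0.1885 mol/L = 5.442 × 10^-3 mol
n(HA) = 5.442 × 10^-3 mol (1:1 ratio)
M = m / n = 0.7292 g / 5.442 × 10^-3 mol = 134.0 g/mol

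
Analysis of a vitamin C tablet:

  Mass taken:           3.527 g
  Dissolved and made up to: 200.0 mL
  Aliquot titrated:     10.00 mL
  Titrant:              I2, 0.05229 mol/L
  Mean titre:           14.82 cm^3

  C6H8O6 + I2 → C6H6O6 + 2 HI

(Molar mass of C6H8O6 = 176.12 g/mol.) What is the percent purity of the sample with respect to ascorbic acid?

n(I2) per titration = 0.01482 × 0.05229 = 7.749 × 10^-4 mol
n(C6H8O6) in each aliquot = 7.749 × 10^-4 mol (1:1 ratio)
n(C6H8O6) in the whole flask = 7.749 × 10^-4 × 200.0/10.00 = 0.01550 mol
mass of C6H8O6 = 0.01550 × 176.12 = 2.730 g
% C6H8O6 = 2.730 / 3.527 × 100 = 77.39 %

77.39 %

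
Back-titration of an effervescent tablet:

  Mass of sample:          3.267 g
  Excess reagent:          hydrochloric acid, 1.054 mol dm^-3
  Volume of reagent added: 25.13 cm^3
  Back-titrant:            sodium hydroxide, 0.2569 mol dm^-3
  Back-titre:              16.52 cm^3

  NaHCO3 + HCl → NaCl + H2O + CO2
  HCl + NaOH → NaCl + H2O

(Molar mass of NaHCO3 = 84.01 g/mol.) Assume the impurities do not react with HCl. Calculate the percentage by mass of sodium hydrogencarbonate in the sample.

n(HCl) added = 0.02513 × 1.054 = 0.02649 mol
n(NaOH) used in back-titration = 0.01652 × 0.2569 = 4.244 × 10^-3 mol
n(HCl) left over = 4.244 × 10^-3 mol (1:1 ratio)
n(HCl) consumed by analyte = 0.02649 − 4.244 × 10^-3 = 0.02224 mol
n(NaHCO3) = 0.02224 mol (1:1 ratio)
mass of NaHCO3 = 0.02224 × 84.01 = 1.869 g
% NaHCO3 = 1.869 / 3.267 × 100 = 57.20 %

57.20 %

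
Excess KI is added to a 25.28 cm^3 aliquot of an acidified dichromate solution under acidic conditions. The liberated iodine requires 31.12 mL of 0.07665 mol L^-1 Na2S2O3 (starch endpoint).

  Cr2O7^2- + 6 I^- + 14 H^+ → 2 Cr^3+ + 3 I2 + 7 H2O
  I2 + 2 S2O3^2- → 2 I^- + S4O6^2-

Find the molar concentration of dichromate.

n(S2O3^2-) = 0.03112 × 0.07665 = 2.385 × 10^-3 mol
n(I2) = n(S2O3^2-)/2 = 1.193 × 10^-3 mol
From the 1:3 ratio, n(Cr2O7^2-) in the aliquot = 1/3 × 1.193 × 10^-3 = 3.976 × 10^-4 mol
[Cr2O7^2-] = 3.976 × 10^-4 / 0.02528 = 0.01573 mol/L

0.01573 mol/L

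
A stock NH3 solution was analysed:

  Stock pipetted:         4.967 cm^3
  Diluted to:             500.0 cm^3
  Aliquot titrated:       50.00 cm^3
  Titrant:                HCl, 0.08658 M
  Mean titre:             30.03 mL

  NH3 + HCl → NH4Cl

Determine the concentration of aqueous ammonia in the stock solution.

5.235 M

n(HCl) = 0.03003 × 0.08658 = 2.600 × 10^-3 mol
n(NH3) in the aliquot = 2.600 × 10^-3 mol (1:1 ratio)
[NH3]_dilute = 2.600 × 10^-3 / 0.05000 = 0.05200 mol/L
Dilution factor = 500.0 / 4.967 = 100.7
[NH3]_stock = 0.05200 × 100.7 = 5.235 mol/L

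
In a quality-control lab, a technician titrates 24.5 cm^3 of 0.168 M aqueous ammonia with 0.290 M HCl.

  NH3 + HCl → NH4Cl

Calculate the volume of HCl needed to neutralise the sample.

n(NH3) = 0.0245 L × 0.168 mol/L = 4.12 × 10^-3 mol
n(HCl) = 4.12 × 10^-3 mol (1:1 stoichiometry)
V(HCl) = 4.12 × 10^-3 mol / 0.290 mol/L = 0.0142 L = 14.2 mL

14.2 mL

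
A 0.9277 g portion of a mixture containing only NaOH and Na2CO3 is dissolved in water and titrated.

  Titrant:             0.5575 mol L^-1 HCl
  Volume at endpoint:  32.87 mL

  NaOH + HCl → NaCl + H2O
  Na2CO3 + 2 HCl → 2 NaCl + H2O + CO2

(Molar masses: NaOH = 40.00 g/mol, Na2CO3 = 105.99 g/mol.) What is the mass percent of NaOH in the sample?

14.41 %

n(HCl) = 0.03287 × 0.5575 = 0.01833 mol
Let x = n(NaOH), y = n(Na2CO3).
Titrant: 1x + 2y = 0.01833;  mass: 40.00x + 105.99y = 0.9277
Solving, x = 3.342 × 10^-3 mol, y = 7.491 × 10^-3 mol
mass of NaOH = 3.342 × 10^-3 × 40.00 = 0.1337 g
% NaOH = 0.1337 / 0.9277 × 100 = 14.41 %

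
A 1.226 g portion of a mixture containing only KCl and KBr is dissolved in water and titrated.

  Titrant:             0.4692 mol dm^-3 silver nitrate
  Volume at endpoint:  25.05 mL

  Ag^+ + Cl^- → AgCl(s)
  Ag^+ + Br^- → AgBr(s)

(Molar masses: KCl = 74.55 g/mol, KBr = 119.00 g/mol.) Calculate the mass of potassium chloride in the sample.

n(AgNO3) = 0.02505 × 0.4692 = 0.01175 mol
Let x = n(KCl), y = n(KBr).
Titrant: 1x + 1y = 0.01175;  mass: 74.55x + 119.00y = 1.226
Solving, x = 3.884 × 10^-3 mol, y = 7.869 × 10^-3 mol
mass of KCl = 3.884 × 10^-3 × 74.55 = 0.2896 g

0.2896 g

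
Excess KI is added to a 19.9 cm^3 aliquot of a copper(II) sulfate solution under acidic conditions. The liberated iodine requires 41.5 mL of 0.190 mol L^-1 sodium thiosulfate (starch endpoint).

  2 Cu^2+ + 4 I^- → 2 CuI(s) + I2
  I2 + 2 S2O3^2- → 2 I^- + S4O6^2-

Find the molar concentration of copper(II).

0.396 mol/L

n(S2O3^2-) = 0.0415 × 0.190 = 7.88 × 10^-3 mol
n(I2) = n(S2O3^2-)/2 = 3.94 × 10^-3 mol
From the 2:1 ratio, n(Cu2+) in the aliquot = 2/1 × 3.94 × 10^-3 = 7.88 × 10^-3 mol
[Cu2+] = 7.88 × 10^-3 / 0.0199 = 0.396 mol/L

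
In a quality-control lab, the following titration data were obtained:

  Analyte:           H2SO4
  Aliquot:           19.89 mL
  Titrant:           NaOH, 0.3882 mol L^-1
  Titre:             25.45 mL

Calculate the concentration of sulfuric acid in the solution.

0.2484 mol/L

H2SO4 + 2 NaOH → Na2SO4 + 2 H2O
n(NaOH) = 0.02545 L × 0.3882 mol/L = 9.880 × 10^-3 mol
From the 1:2 mole ratio, n(H2SO4) = 1/2 × 9.880 × 10^-3 = 4.940 × 10^-3 mol
[H2SO4] = 4.940 × 10^-3 mol / 0.01989 L = 0.2484 mol/L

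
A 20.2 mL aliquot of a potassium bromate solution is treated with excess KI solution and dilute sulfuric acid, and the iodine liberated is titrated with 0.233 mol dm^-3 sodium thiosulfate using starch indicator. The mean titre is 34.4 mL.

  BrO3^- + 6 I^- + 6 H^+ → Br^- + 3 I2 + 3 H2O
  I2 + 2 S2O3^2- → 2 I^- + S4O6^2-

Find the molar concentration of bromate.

0.0661 mol/L

n(S2O3^2-) = 0.0344 × 0.233 = 8.02 × 10^-3 mol
n(I2) = n(S2O3^2-)/2 = 4.01 × 10^-3 mol
From the 1:3 ratio, n(BrO3^-) in the aliquot = 1/3 × 4.01 × 10^-3 = 1.34 × 10^-3 mol
[BrO3^-] = 1.34 × 10^-3 / 0.0202 = 0.0661 mol/L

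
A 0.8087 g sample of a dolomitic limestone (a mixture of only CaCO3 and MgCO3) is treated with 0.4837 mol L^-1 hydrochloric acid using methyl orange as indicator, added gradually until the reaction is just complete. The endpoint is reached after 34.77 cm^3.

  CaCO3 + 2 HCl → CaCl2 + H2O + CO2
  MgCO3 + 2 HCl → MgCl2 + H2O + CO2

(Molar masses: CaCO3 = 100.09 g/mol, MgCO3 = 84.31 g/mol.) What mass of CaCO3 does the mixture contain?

0.6326 g

n(HCl) = 0.03477 × 0.4837 = 0.01682 mol
Let x = n(CaCO3), y = n(MgCO3).
Titrant: 2x + 2y = 0.01682;  mass: 100.09x + 84.31y = 0.8087
Solving, x = 6.320 × 10^-3 mol, y = 2.089 × 10^-3 mol
mass of CaCO3 = 6.320 × 10^-3 × 100.09 = 0.6326 g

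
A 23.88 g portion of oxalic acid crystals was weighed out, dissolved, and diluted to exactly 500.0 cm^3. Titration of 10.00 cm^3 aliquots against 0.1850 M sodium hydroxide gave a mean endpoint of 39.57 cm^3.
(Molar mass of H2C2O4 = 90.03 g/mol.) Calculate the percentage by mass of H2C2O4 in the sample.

69.00 %

H2C2O4 + 2 NaOH → Na2C2O4 + 2 H2O
n(NaOH) per titration = 0.03957 × 0.1850 = 7.320 × 10^-3 mol
From the 1:2 ratio, n(H2C2O4) in each aliquot = 1/2 × 7.320 × 10^-3 = 3.660 × 10^-3 mol
n(H2C2O4) in the whole flask = 3.660 × 10^-3 × 500.0/10.00 = 0.1830 mol
mass of H2C2O4 = 0.1830 × 90.03 = 16.48 g
% H2C2O4 = 16.48 / 23.88 × 100 = 69.00 %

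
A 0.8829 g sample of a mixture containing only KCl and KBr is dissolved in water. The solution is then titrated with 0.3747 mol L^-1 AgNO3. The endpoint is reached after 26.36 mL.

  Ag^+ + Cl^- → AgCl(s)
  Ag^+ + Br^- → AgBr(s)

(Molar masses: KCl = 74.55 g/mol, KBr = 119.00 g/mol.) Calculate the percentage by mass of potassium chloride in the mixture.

n(AgNO3) = 0.02636 × 0.3747 = 9.877 × 10^-3 mol
Let x = n(KCl), y = n(KBr).
Titrant: 1x + 1y = 9.877 × 10^-3;  mass: 74.55x + 119.00y = 0.8829
Solving, x = 6.580 × 10^-3 mol, y = 3.297 × 10^-3 mol
mass of KCl = 6.580 × 10^-3 × 74.55 = 0.4905 g
% KCl = 0.4905 / 0.8829 × 100 = 55.56 %

55.56 %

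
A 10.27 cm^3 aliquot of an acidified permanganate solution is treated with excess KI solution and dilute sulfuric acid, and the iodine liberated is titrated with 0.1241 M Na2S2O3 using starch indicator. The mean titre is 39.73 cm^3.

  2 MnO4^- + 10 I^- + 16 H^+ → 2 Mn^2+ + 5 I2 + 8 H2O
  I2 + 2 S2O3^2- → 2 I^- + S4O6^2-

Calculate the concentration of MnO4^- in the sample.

n(S2O3^2-) = 0.03973 × 0.1241 = 4.930 × 10^-3 mol
n(I2) = n(S2O3^2-)/2 = 2.465 × 10^-3 mol
From the 2:5 ratio, n(MnO4^-) in the aliquot = 2/5 × 2.465 × 10^-3 = 9.861 × 10^-4 mol
[MnO4^-] = 9.861 × 10^-4 / 0.01027 = 0.09602 mol/L

0.09602 M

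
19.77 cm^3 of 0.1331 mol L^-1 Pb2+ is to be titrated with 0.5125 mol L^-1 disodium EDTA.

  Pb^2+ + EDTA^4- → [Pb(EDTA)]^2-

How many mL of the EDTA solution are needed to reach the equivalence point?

n(Pb2+) = 0.01977 L × 0.1331 mol/L = 2.631 × 10^-3 mol
n(EDTA) = 2.631 × 10^-3 mol (1:1 stoichiometry)
V(EDTA) = 2.631 × 10^-3 mol / 0.5125 mol/L = 0.005134 L = 5.134 mL

5.134 mL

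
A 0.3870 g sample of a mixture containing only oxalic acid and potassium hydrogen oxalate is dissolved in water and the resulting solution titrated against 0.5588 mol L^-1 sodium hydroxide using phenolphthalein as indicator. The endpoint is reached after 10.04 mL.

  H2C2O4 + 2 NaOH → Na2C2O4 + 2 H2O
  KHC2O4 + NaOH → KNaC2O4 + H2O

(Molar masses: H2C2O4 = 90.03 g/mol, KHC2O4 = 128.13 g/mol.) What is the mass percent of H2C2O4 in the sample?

n(NaOH) = 0.01004 × 0.5588 = 5.610 × 10^-3 mol
Let x = n(H2C2O4), y = n(KHC2O4).
Titrant: 2x + 1y = 5.610 × 10^-3;  mass: 90.03x + 128.13y = 0.3870
Solving, x = 1.996 × 10^-3 mol, y = 1.618 × 10^-3 mol
mass of H2C2O4 = 1.996 × 10^-3 × 90.03 = 0.1797 g
% H2C2O4 = 0.1797 / 0.3870 × 100 = 46.44 %

46.44 %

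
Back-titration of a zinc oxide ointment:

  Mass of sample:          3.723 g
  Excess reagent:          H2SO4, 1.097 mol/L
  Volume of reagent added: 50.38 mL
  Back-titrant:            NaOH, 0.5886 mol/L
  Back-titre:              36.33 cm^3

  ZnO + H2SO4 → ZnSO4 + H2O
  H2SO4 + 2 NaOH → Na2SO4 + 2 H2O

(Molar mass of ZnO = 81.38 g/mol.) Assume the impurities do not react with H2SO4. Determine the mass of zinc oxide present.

n(H2SO4) added = 0.05038 × 1.097 = 0.05527 mol
n(NaOH) used in back-titration = 0.03633 × 0.5886 = 0.02138 mol
From the 1:2 ratio, n(H2SO4) left over = 1/2 × 0.02138 = 0.01069 mol
n(H2SO4) consumed by analyte = 0.05527 − 0.01069 = 0.04457 mol
n(ZnO) = 0.04457 mol (1:1 ratio)
mass of ZnO = 0.04457 × 81.38 = 3.628 g

3.628 g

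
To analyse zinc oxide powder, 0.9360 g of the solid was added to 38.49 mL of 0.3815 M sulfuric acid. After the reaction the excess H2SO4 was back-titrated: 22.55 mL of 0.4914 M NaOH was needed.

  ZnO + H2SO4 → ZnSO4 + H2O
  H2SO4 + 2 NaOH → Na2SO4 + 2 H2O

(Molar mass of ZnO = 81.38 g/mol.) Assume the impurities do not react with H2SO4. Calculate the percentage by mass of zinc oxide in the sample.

n(H2SO4) added = 0.03849 × 0.3815 = 0.01468 mol
n(NaOH) used in back-titration = 0.02255 × 0.4914 = 0.01108 mol
From the 1:2 ratio, n(H2SO4) left over = 1/2 × 0.01108 = 5.541 × 10^-3 mol
n(H2SO4) consumed by analyte = 0.01468 − 5.541 × 10^-3 = 9.143 × 10^-3 mol
n(ZnO) = 9.143 × 10^-3 mol (1:1 ratio)
mass of ZnO = 9.143 × 10^-3 × 81.38 = 0.7441 g
% ZnO = 0.7441 / 0.9360 × 100 = 79.50 %

79.50 %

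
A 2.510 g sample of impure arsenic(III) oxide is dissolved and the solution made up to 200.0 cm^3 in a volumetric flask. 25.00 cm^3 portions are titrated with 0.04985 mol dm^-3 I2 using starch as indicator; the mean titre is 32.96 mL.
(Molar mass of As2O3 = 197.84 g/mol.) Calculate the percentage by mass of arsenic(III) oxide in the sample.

As2O3 + 2 I2 + 2 H2O → As2O5 + 4 HI
n(I2) per titration = 0.03296 × 0.04985 = 1.643 × 10^-3 mol
From the 1:2 ratio, n(As2O3) in each aliquot = 1/2 × 1.643 × 10^-3 = 8.215 × 10^-4 mol
n(As2O3) in the whole flask = 8.215 × 10^-4 × 200.0/25.00 = 6.572 × 10^-3 mol
mass of As2O3 = 6.572 × 10^-3 × 197.84 = 1.300 g
% As2O3 = 1.300 / 2.510 × 100 = 51.80 %

51.80 %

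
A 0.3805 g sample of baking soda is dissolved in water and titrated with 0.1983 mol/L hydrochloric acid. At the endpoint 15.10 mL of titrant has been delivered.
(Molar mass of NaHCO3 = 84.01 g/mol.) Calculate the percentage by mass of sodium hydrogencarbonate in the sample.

NaHCO3 + HCl → NaCl + H2O + CO2
n(HCl) = 0.01510 L × 0.1983 mol/L = 2.994 × 10^-3 mol
n(NaHCO3) = 2.994 × 10^-3 mol (1:1 ratio)
mass of NaHCO3 = 2.994 × 10^-3 × 84.01 g/mol = 0.2516 g
% NaHCO3 = 0.2516 / 0.3805 × 100 = 66.11 %

66.11 %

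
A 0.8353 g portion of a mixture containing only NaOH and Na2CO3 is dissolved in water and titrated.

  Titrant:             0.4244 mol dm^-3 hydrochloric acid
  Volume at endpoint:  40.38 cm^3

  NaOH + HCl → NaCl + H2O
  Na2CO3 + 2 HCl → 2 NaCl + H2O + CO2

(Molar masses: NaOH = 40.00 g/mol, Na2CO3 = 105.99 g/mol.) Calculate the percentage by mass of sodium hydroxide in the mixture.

26.86 %

n(HCl) = 0.04038 × 0.4244 = 0.01714 mol
Let x = n(NaOH), y = n(Na2CO3).
Titrant: 1x + 2y = 0.01714;  mass: 40.00x + 105.99y = 0.8353
Solving, x = 5.609 × 10^-3 mol, y = 5.764 × 10^-3 mol
mass of NaOH = 5.609 × 10^-3 × 40.00 = 0.2244 g
% NaOH = 0.2244 / 0.8353 × 100 = 26.86 %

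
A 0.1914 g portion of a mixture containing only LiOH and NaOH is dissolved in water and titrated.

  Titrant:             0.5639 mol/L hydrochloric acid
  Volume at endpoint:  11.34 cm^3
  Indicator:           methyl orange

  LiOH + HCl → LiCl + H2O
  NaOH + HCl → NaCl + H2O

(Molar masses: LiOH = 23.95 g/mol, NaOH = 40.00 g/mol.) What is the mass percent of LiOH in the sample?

n(HCl) = 0.01134 × 0.5639 = 6.395 × 10^-3 mol
Let x = n(LiOH), y = n(NaOH).
Titrant: 1x + 1y = 6.395 × 10^-3;  mass: 23.95x + 40.00y = 0.1914
Solving, x = 4.012 × 10^-3 mol, y = 2.383 × 10^-3 mol
mass of LiOH = 4.012 × 10^-3 × 23.95 = 0.09608 g
% LiOH = 0.09608 / 0.1914 × 100 = 50.20 %

50.20 %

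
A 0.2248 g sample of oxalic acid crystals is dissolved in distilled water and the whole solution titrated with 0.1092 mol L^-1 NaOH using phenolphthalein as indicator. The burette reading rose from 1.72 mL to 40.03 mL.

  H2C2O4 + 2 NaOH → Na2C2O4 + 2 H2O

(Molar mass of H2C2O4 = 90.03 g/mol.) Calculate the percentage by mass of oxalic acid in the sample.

83.77 %

n(NaOH) = 0.03831 L × 0.1092 mol/L = 4.183 × 10^-3 mol
From the 1:2 ratio, n(H2C2O4) = 1/2 × 4.183 × 10^-3 = 2.092 × 10^-3 mol
mass of H2C2O4 = 2.092 × 10^-3 × 90.03 g/mol = 0.1883 g
% H2C2O4 = 0.1883 / 0.2248 × 100 = 83.77 %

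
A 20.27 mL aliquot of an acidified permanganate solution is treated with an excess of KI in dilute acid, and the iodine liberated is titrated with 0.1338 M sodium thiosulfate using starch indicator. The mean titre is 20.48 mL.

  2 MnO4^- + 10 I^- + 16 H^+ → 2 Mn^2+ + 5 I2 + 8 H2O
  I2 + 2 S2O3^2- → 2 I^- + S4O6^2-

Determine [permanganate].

0.02704 M

n(S2O3^2-) = 0.02048 × 0.1338 = 2.740 × 10^-3 mol
n(I2) = n(S2O3^2-)/2 = 1.370 × 10^-3 mol
From the 2:5 ratio, n(MnO4^-) in the aliquot = 2/5 × 1.370 × 10^-3 = 5.480 × 10^-4 mol
[MnO4^-] = 5.480 × 10^-4 / 0.02027 = 0.02704 mol/L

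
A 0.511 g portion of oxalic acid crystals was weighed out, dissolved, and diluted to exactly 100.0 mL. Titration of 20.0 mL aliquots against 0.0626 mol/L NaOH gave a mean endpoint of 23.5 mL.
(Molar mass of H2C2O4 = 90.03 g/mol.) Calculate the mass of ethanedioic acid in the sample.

0.331 g

H2C2O4 + 2 NaOH → Na2C2O4 + 2 H2O
n(NaOH) per titration = 0.0235 × 0.0626 = 1.47 × 10^-3 mol
From the 1:2 ratio, n(H2C2O4) in each aliquot = 1/2 × 1.47 × 10^-3 = 7.36 × 10^-4 mol
n(H2C2O4) in the whole flask = 7.36 × 10^-4 × 100.0/20.0 = 3.68 × 10^-3 mol
mass of H2C2O4 = 3.68 × 10^-3 × 90.03 = 0.331 g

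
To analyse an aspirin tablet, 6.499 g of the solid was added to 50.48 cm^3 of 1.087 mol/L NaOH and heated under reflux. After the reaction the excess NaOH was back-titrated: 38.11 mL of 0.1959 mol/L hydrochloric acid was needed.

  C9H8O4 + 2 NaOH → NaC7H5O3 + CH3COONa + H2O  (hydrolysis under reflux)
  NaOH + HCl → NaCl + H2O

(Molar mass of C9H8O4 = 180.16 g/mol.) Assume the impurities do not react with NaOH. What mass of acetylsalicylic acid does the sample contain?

n(NaOH) added = 0.05048 × 1.087 = 0.05487 mol
n(HCl) used in back-titration = 0.03811 × 0.1959 = 7.466 × 10^-3 mol
n(NaOH) left over = 7.466 × 10^-3 mol (1:1 ratio)
n(NaOH) consumed by analyte = 0.05487 − 7.466 × 10^-3 = 0.04741 mol
From the 1:2 ratio, n(C9H8O4) = 1/2 × 0.04741 = 0.02370 mol
mass of C9H8O4 = 0.02370 × 180.16 = 4.270 g

4.270 g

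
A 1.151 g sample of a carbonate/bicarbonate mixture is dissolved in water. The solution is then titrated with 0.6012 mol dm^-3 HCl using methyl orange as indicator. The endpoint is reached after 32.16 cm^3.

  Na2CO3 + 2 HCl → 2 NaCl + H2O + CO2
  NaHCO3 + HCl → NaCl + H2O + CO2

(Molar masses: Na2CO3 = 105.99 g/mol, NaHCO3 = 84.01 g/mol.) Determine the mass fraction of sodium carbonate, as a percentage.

n(HCl) = 0.03216 × 0.6012 = 0.01933 mol
Let x = n(Na2CO3), y = n(NaHCO3).
Titrant: 2x + 1y = 0.01933;  mass: 105.99x + 84.01y = 1.151
Solving, x = 7.630 × 10^-3 mol, y = 4.074 × 10^-3 mol
mass of Na2CO3 = 7.630 × 10^-3 × 105.99 = 0.8087 g
% Na2CO3 = 0.8087 / 1.151 × 100 = 70.26 %

70.26 %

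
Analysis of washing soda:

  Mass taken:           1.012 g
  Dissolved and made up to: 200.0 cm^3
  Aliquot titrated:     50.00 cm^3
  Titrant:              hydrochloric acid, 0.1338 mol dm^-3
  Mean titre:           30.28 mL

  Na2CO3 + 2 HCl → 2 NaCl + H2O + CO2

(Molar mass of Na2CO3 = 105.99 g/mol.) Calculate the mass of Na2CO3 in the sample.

n(HCl) per titration = 0.03028 × 0.1338 = 4.051 × 10^-3 mol
From the 1:2 ratio, n(Na2CO3) in each aliquot = 1/2 × 4.051 × 10^-3 = 2.026 × 10^-3 mol
n(Na2CO3) in the whole flask = 2.026 × 10^-3 × 200.0/50.00 = 8.103 × 10^-3 mol
mass of Na2CO3 = 8.103 × 10^-3 × 105.99 = 0.8588 g

0.8588 g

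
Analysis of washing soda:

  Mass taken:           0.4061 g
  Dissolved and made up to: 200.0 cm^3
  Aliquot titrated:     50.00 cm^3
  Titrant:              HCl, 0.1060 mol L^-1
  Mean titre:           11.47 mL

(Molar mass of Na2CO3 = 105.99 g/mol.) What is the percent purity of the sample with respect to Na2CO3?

63.46 %

Na2CO3 + 2 HCl → 2 NaCl + H2O + CO2
n(HCl) per titration = 0.01147 × 0.1060 = 1.216 × 10^-3 mol
From the 1:2 ratio, n(Na2CO3) in each aliquot = 1/2 × 1.216 × 10^-3 = 6.079 × 10^-4 mol
n(Na2CO3) in the whole flask = 6.079 × 10^-4 × 200.0/50.00 = 2.432 × 10^-3 mol
mass of Na2CO3 = 2.432 × 10^-3 × 105.99 = 0.2577 g
% Na2CO3 = 0.2577 / 0.4061 × 100 = 63.46 %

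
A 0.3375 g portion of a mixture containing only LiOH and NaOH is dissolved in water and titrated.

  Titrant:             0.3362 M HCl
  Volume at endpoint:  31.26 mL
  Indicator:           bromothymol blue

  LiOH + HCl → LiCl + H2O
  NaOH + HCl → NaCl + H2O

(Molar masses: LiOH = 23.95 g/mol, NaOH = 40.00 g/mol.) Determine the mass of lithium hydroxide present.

n(HCl) = 0.03126 × 0.3362 = 0.01051 mol
Let x = n(LiOH), y = n(NaOH).
Titrant: 1x + 1y = 0.01051;  mass: 23.95x + 40.00y = 0.3375
Solving, x = 5.164 × 10^-3 mol, y = 5.345 × 10^-3 mol
mass of LiOH = 5.164 × 10^-3 × 23.95 = 0.1237 g

0.1237 g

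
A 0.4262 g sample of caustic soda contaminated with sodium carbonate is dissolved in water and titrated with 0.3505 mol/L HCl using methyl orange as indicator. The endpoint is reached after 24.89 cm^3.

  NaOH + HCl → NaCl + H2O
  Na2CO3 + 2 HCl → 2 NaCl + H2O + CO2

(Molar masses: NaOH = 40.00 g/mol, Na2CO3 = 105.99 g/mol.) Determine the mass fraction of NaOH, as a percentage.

n(HCl) = 0.02489 × 0.3505 = 8.724 × 10^-3 mol
Let x = n(NaOH), y = n(Na2CO3).
Titrant: 1x + 2y = 8.724 × 10^-3;  mass: 40.00x + 105.99y = 0.4262
Solving, x = 2.780 × 10^-3 mol, y = 2.972 × 10^-3 mol
mass of NaOH = 2.780 × 10^-3 × 40.00 = 0.1112 g
% NaOH = 0.1112 / 0.4262 × 100 = 26.09 %

26.09 %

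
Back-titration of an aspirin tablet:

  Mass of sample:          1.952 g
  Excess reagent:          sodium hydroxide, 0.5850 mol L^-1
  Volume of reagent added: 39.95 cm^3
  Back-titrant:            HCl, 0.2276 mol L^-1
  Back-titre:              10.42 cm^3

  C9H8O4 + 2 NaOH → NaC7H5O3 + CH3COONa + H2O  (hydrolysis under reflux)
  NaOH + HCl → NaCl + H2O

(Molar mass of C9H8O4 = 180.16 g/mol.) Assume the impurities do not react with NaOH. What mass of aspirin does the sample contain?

n(NaOH) added = 0.03995 × 0.5850 = 0.02337 mol
n(HCl) used in back-titration = 0.01042 × 0.2276 = 2.372 × 10^-3 mol
n(NaOH) left over = 2.372 × 10^-3 mol (1:1 ratio)
n(NaOH) consumed by analyte = 0.02337 − 2.372 × 10^-3 = 0.02100 mol
From the 1:2 ratio, n(C9H8O4) = 1/2 × 0.02100 = 0.01050 mol
mass of C9H8O4 = 0.01050 × 180.16 = 1.892 g

1.892 g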